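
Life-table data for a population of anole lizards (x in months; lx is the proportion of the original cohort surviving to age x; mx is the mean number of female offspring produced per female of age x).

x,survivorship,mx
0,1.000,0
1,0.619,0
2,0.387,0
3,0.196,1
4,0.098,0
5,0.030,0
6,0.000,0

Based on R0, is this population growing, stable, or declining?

R0 = Σ lx·mx = 0 + 0 + 0 + 0.196 + 0 + 0 + 0 = 0.196
R0 < 1, so the population is declining.

declining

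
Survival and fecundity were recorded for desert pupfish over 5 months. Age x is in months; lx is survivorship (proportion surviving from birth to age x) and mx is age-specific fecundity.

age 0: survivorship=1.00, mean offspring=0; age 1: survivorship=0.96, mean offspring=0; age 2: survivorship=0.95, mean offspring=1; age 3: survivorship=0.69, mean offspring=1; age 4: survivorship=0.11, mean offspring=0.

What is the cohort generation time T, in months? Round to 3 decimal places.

2.421

lx·mx: 0, 0, 0.95, 0.69, 0 → R0 = 1.64
x·lx·mx: 0, 0, 1.9, 2.07, 0 → Σ = 3.97
T = 3.97 / 1.64 = 2.420732… → 2.421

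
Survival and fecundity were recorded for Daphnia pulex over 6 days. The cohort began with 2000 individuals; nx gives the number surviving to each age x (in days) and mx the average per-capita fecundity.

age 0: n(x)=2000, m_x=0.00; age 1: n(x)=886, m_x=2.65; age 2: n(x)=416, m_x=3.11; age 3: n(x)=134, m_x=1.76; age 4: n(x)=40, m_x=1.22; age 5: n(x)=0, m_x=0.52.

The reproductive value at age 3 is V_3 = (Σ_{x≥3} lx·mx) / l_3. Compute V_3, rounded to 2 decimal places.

2.12

lx = nx/n0 = nx/2000: 1, 0.443, 0.208, 0.067, 0.02, 0
lx·mx for x ≥ 3: 0.11792, 0.0244, 0 → sum = 0.14232
V_3 = 0.14232 / l_3 = 0.14232 / 0.067 = 2.124179… → 2.12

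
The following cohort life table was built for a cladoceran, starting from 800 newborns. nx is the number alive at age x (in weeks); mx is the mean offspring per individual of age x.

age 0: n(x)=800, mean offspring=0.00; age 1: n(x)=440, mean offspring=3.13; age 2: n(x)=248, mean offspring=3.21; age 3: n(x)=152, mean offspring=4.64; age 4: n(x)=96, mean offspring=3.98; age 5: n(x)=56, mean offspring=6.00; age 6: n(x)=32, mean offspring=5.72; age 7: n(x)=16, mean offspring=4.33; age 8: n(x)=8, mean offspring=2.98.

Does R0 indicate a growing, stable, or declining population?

growing

lx = nx/n0 = nx/800: 1, 0.55, 0.31, 0.19, 0.12, 0.07, 0.04, 0.02, 0.01
R0 = Σ lx·mx = 0 + 1.7215 + 0.9951 + 0.8816 + 0.4776 + 0.42 + 0.2288 + 0.0866 + 0.0298 = 4.841
R0 > 1, so the population is growing.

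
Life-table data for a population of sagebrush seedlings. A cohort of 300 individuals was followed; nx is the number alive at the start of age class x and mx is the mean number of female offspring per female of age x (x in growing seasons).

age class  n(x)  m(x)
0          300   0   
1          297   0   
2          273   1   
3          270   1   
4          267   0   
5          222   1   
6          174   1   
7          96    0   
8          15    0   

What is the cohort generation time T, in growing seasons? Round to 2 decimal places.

lx = nx/n0 = nx/300: 1, 0.99, 0.91, 0.9, 0.89, 0.74, 0.58, 0.32, 0.05
lx·mx: 0, 0, 0.91, 0.9, 0, 0.74, 0.58, 0, 0 → R0 = 3.13
x·lx·mx: 0, 0, 1.82, 2.7, 0, 3.7, 3.48, 0, 0 → Σ = 11.7
T = 11.7 / 3.13 = 3.738019… → 3.74

3.74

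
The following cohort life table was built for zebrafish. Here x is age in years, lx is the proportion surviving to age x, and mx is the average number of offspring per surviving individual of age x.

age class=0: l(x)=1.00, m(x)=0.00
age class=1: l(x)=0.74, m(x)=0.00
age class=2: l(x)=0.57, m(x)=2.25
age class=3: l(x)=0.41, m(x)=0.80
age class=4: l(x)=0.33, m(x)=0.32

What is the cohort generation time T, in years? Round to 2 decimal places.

2.31

lx·mx: 0, 0, 1.2825, 0.328, 0.1056 → R0 = 1.7161
x·lx·mx: 0, 0, 2.565, 0.984, 0.4224 → Σ = 3.9714
T = 3.9714 / 1.7161 = 2.314201… → 2.31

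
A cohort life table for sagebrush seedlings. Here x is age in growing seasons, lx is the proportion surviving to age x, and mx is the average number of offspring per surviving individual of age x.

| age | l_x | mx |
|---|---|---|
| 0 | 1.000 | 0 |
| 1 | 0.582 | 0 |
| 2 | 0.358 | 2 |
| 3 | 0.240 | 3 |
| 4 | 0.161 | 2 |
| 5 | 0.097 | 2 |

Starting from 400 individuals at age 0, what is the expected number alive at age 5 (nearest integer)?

39

Expected survivors = N0 · l_5 = 400 × 0.097 = 38.8 → 39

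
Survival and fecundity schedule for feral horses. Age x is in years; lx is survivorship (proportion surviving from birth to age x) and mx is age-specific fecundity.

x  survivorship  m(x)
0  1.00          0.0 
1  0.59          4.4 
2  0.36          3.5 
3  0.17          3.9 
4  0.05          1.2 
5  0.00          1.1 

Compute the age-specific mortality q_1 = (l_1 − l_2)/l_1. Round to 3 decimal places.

0.390

q_1 = (l_1 − l_2) / l_1 = (0.59 − 0.36) / 0.59
     = 0.23 / 0.59 = 0.389831… → 0.390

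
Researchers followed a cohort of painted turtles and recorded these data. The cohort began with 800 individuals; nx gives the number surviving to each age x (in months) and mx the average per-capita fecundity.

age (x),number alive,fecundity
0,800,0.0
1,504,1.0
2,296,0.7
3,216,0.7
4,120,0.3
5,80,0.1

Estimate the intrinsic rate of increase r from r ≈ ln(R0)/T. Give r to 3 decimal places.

0.073

lx = nx/n0 = nx/800: 1, 0.63, 0.37, 0.27, 0.15, 0.1
R0 = Σ lx·mx = 0 + 0.63 + 0.259 + 0.189 + 0.045 + 0.01 = 1.133
Σ x·lx·mx = 1.945; T = 1.945/1.133 = 1.71668…
r ≈ ln(R0)/T = ln(1.133)/1.71668… = 0.07274… → 0.073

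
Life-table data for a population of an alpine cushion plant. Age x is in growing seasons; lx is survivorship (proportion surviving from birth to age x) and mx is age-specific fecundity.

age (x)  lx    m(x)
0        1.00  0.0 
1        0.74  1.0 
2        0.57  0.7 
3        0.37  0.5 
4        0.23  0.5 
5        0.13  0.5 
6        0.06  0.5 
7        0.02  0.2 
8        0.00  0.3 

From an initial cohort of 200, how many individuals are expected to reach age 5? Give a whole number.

Expected survivors = N0 · l_5 = 200 × 0.13 = 26 → 26

26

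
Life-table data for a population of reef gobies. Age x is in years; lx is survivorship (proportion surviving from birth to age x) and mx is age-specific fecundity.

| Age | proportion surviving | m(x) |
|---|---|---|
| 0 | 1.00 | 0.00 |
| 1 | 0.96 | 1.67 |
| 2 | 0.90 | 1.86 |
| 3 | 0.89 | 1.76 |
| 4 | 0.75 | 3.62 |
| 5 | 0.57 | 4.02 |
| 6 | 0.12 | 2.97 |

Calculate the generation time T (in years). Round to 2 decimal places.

3.34

lx·mx: 0, 1.6032, 1.674, 1.5664, 2.715, 2.2914, 0.3564 → R0 = 10.2064
x·lx·mx: 0, 1.6032, 3.348, 4.6992, 10.86, 11.457, 2.1384 → Σ = 34.1058
T = 34.1058 / 10.2064 = 3.341609… → 3.34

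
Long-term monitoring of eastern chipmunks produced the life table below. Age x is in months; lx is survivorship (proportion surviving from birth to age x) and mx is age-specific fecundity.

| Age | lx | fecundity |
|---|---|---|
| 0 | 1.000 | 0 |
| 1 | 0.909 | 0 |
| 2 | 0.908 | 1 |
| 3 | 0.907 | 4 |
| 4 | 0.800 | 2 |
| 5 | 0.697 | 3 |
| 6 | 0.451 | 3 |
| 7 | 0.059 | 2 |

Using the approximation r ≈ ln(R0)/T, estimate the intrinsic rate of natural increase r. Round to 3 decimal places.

0.572

R0 = Σ lx·mx = 0 + 0 + 0.908 + 3.628 + 1.6 + 2.091 + 1.353 + 0.118 = 9.698
Σ x·lx·mx = 38.499; T = 38.499/9.698 = 3.96979…
r ≈ ln(R0)/T = ln(9.698)/3.96979… = 0.5723… → 0.572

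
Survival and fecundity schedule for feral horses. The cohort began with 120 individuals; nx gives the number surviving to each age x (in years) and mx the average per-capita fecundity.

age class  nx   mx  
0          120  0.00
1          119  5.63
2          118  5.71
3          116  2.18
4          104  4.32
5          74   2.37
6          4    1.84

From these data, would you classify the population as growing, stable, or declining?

growing

lx = nx/n0 = nx/120: 1, 0.99167…, 0.98333…, 0.96667…, 0.86667…, 0.61667…, 0.03333…
R0 = Σ lx·mx = 0 + 5.583083… + 5.614833… + 2.107333… + 3.744… + 1.4615… + 0.061333… = 18.572083…
R0 > 1, so the population is growing.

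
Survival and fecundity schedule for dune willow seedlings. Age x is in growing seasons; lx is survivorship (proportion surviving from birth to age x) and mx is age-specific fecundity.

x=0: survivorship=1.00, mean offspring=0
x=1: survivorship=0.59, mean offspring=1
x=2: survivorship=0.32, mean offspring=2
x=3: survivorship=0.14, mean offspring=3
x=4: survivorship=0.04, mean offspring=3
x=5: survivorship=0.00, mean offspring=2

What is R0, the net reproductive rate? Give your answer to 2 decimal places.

lx·mx by age: 0, 0.59, 0.64, 0.42, 0.12, 0
R0 = Σ lx·mx = 1.77 → 1.77

1.77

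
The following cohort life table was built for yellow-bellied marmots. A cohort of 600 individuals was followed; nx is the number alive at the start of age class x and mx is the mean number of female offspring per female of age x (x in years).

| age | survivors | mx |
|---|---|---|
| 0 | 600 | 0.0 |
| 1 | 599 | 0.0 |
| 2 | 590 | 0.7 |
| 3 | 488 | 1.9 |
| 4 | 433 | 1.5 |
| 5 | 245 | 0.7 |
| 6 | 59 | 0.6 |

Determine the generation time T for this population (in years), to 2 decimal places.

3.31

lx = nx/n0 = nx/600: 1, 0.99833…, 0.98333…, 0.81333…, 0.72167…, 0.40833…, 0.09833…
lx·mx: 0, 0, 0.688333…, 1.545333…, 1.0825…, 0.285833…, 0.059… → R0 = 3.661…
x·lx·mx: 0, 0, 1.376667…, 4.636…, 4.33…, 1.429167…, 0.354… → Σ = 12.125833…
T = 12.125833… / 3.661… = 3.312164… → 3.31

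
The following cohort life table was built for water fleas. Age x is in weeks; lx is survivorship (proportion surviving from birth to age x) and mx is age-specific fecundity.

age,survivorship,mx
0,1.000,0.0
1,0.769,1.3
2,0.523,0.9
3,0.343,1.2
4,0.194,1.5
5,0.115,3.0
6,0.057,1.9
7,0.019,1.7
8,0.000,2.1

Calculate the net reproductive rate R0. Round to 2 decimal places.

2.66

lx·mx by age: 0, 0.9997, 0.4707, 0.4116, 0.291, 0.345, 0.1083, 0.0323, 0
R0 = Σ lx·mx = 2.6586 → 2.66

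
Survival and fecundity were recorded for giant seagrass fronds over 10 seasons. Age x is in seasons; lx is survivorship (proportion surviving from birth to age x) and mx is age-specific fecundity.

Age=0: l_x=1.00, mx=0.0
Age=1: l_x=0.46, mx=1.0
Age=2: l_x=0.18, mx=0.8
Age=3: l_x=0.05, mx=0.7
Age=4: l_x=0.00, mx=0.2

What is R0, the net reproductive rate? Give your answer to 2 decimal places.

0.64

lx·mx by age: 0, 0.46, 0.144, 0.035, 0
R0 = Σ lx·mx = 0.639 → 0.64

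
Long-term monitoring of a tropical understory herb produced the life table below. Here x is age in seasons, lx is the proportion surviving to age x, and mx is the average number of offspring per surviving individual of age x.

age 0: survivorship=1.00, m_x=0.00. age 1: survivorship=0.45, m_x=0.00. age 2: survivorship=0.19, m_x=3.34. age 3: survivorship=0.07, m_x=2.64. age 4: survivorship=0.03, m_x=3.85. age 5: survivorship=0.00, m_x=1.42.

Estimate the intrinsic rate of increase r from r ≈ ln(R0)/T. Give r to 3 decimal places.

R0 = Σ lx·mx = 0 + 0 + 0.6346 + 0.1848 + 0.1155 + 0 = 0.9349
Σ x·lx·mx = 2.2856; T = 2.2856/0.9349 = 2.44475…
r ≈ ln(R0)/T = ln(0.9349)/2.44475… = -0.02753… → -0.028

-0.028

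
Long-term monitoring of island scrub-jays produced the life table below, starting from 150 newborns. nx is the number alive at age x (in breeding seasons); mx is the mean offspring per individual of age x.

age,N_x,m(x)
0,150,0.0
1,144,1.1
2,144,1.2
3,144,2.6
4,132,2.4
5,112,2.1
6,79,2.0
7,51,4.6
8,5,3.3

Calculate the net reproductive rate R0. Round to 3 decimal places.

11.111

lx = nx/n0 = nx/150: 1, 0.96, 0.96, 0.96, 0.88, 0.74667…, 0.52667…, 0.34, 0.03333…
lx·mx by age: 0, 1.056, 1.152, 2.496, 2.112, 1.568…, 1.053333…, 1.564, 0.11…
R0 = Σ lx·mx = 11.111333… → 11.111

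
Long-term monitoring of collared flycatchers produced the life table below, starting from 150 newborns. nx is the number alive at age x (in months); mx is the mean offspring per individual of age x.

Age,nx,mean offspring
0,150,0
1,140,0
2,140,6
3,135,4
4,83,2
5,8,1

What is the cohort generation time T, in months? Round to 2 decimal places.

2.58

lx = nx/n0 = nx/150: 1, 0.93333…, 0.93333…, 0.9, 0.55333…, 0.05333…
lx·mx: 0, 0, 5.6…, 3.6, 1.106667…, 0.053333… → R0 = 10.36…
x·lx·mx: 0, 0, 11.2…, 10.8, 4.426667…, 0.266667… → Σ = 26.693333…
T = 26.693333… / 10.36… = 2.576577… → 2.58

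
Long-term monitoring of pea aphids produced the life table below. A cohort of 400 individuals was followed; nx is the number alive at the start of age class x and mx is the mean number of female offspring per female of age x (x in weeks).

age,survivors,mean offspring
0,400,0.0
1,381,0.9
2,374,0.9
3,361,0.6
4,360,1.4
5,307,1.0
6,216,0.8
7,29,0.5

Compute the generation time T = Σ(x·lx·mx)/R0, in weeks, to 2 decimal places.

lx = nx/n0 = nx/400: 1, 0.9525, 0.935, 0.9025, 0.9, 0.7675, 0.54, 0.0725
lx·mx: 0, 0.85725, 0.8415, 0.5415, 1.26, 0.7675, 0.432, 0.03625 → R0 = 4.736
x·lx·mx: 0, 0.85725, 1.683, 1.6245, 5.04, 3.8375, 2.592, 0.25375 → Σ = 15.888
T = 15.888 / 4.736 = 3.35473… → 3.35

3.35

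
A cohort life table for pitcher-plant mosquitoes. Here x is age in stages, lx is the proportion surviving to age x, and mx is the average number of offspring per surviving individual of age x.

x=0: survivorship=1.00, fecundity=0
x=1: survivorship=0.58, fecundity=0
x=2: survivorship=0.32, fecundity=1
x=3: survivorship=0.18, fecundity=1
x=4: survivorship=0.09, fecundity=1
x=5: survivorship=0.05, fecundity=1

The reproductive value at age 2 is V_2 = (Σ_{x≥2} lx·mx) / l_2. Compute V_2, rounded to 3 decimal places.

lx·mx for x ≥ 2: 0.32, 0.18, 0.09, 0.05 → sum = 0.64
V_2 = 0.64 / l_2 = 0.64 / 0.32 = 2 → 2.000

2.000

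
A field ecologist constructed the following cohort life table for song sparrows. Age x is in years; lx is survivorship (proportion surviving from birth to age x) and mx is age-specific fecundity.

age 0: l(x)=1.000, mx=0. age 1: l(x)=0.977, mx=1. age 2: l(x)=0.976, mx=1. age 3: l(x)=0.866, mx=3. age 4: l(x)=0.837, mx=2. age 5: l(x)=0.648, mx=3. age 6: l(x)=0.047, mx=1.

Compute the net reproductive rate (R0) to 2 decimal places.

8.22

lx·mx by age: 0, 0.977, 0.976, 2.598, 1.674, 1.944, 0.047
R0 = Σ lx·mx = 8.216 → 8.22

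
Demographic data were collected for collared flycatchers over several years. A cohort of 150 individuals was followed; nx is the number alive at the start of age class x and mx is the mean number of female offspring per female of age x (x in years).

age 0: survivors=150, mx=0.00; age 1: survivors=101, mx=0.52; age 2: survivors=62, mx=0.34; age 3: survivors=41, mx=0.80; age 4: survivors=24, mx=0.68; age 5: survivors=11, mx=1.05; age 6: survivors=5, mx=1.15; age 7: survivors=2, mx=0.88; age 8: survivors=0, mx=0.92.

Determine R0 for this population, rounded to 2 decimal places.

lx = nx/n0 = nx/150: 1, 0.67333…, 0.41333…, 0.27333…, 0.16, 0.07333…, 0.03333…, 0.01333…, 0
lx·mx by age: 0, 0.350133…, 0.140533…, 0.218667…, 0.1088, 0.077…, 0.038333…, 0.011733…, 0
R0 = Σ lx·mx = 0.9452… → 0.95

0.95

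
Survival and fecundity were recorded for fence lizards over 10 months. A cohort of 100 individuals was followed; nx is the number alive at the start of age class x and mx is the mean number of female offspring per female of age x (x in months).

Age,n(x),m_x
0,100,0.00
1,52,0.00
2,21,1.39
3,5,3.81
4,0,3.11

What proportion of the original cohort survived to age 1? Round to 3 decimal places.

0.520

l_1 = n_1/n_0 = 52/100 = 0.52 → 0.520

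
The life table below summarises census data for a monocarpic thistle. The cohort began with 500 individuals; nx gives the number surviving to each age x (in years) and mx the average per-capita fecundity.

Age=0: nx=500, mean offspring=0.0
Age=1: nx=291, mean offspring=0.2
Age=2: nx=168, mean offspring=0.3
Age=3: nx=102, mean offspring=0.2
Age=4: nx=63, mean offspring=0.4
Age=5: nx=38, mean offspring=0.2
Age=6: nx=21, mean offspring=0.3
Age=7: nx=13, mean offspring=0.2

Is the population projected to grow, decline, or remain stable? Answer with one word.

lx = nx/n0 = nx/500: 1, 0.582, 0.336, 0.204, 0.126, 0.076, 0.042, 0.026
R0 = Σ lx·mx = 0 + 0.1164 + 0.1008 + 0.0408 + 0.0504 + 0.0152 + 0.0126 + 0.0052 = 0.3414
R0 < 1, so the population is declining.

declining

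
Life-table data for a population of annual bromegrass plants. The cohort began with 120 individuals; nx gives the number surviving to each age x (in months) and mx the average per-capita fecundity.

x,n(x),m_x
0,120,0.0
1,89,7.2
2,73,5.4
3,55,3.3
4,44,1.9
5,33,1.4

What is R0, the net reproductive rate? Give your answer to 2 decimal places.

11.22

lx = nx/n0 = nx/120: 1, 0.74167…, 0.60833…, 0.45833…, 0.36667…, 0.275
lx·mx by age: 0, 5.34…, 3.285…, 1.5125…, 0.696667…, 0.385
R0 = Σ lx·mx = 11.219167… → 11.22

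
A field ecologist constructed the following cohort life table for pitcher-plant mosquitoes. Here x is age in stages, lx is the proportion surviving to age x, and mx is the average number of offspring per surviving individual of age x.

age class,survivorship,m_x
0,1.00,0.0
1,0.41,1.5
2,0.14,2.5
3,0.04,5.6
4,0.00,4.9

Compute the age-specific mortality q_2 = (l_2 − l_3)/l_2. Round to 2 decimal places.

q_2 = (l_2 − l_3) / l_2 = (0.14 − 0.04) / 0.14
     = 0.1 / 0.14 = 0.714286… → 0.71

0.71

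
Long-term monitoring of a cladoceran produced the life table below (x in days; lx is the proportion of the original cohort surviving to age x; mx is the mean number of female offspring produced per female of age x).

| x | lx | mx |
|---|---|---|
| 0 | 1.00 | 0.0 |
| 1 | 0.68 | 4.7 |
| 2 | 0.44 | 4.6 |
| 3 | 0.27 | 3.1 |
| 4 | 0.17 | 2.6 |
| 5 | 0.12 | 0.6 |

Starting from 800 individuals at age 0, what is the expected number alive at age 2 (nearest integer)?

Expected survivors = N0 · l_2 = 800 × 0.44 = 352 → 352

352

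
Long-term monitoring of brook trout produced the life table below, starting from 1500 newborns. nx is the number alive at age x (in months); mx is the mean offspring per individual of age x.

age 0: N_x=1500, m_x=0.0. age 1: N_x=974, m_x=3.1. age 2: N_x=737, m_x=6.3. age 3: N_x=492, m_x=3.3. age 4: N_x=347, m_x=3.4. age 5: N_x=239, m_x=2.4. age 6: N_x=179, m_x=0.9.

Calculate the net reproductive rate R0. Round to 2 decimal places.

7.47

lx = nx/n0 = nx/1500: 1, 0.64933…, 0.49133…, 0.328, 0.23133…, 0.15933…, 0.11933…
lx·mx by age: 0, 2.012933…, 3.0954…, 1.0824, 0.786533…, 0.3824…, 0.1074…
R0 = Σ lx·mx = 7.467067… → 7.47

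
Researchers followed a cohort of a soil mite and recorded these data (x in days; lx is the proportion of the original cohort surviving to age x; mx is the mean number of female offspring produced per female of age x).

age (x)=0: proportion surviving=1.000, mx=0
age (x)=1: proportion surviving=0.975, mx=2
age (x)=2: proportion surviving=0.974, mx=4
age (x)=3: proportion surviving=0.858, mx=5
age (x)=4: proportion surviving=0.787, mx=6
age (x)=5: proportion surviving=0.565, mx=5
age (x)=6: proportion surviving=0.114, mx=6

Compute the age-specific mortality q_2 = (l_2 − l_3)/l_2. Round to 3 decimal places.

0.119

q_2 = (l_2 − l_3) / l_2 = (0.974 − 0.858) / 0.974
     = 0.116 / 0.974 = 0.119097… → 0.119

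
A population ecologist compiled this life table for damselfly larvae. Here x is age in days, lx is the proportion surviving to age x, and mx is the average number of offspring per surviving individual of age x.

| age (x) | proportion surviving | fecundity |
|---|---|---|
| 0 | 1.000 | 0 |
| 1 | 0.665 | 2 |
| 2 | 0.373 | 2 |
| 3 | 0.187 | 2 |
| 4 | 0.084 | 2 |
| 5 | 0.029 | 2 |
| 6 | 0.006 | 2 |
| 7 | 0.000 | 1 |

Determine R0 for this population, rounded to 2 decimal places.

lx·mx by age: 0, 1.33, 0.746, 0.374, 0.168, 0.058, 0.012, 0
R0 = Σ lx·mx = 2.688 → 2.69

2.69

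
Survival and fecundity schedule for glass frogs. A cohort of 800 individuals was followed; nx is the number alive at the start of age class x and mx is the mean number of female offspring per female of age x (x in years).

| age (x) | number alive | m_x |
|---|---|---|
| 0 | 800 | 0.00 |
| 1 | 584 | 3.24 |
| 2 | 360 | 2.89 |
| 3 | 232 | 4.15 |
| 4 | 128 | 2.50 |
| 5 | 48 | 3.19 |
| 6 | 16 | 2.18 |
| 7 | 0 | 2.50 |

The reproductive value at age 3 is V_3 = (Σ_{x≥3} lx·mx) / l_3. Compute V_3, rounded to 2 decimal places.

lx = nx/n0 = nx/800: 1, 0.73, 0.45, 0.29, 0.16, 0.06, 0.02, 0
lx·mx for x ≥ 3: 1.2035, 0.4, 0.1914, 0.0436, 0 → sum = 1.8385
V_3 = 1.8385 / l_3 = 1.8385 / 0.29 = 6.339655… → 6.34

6.34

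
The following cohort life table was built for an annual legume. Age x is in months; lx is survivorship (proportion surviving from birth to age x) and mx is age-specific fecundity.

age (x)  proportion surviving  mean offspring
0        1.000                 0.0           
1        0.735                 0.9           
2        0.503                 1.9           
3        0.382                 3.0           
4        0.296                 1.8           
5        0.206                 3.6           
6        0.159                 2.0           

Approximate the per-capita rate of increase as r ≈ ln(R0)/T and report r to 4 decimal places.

R0 = Σ lx·mx = 0 + 0.6615 + 0.9557 + 1.146 + 0.5328 + 0.7416 + 0.318 = 4.3556
Σ x·lx·mx = 13.7581; T = 13.7581/4.3556 = 3.15872…
r ≈ ln(R0)/T = ln(4.3556)/3.15872… = 0.465842… → 0.4658

0.4658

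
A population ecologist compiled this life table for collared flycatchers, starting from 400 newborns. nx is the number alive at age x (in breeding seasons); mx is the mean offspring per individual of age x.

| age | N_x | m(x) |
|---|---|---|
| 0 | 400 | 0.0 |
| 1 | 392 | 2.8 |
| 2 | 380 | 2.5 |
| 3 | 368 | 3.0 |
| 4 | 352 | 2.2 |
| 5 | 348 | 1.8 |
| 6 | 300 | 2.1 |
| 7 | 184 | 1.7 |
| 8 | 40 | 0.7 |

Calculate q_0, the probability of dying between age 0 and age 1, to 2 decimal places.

lx = nx/n0 = nx/400: 1, 0.98, 0.95, 0.92, 0.88, 0.87, 0.75, 0.46, 0.1
q_0 = (l_0 − l_1) / l_0 = (1 − 0.98) / 1
     = 0.02 / 1 = 0.02 → 0.02

0.02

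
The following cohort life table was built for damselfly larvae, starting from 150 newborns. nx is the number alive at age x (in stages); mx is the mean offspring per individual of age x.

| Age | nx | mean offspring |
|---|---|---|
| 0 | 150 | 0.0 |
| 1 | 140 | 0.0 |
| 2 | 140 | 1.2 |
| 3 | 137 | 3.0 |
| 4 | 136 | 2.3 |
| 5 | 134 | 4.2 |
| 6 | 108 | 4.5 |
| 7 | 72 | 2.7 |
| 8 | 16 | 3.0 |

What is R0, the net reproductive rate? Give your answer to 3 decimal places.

lx = nx/n0 = nx/150: 1, 0.93333…, 0.93333…, 0.91333…, 0.90667…, 0.89333…, 0.72, 0.48, 0.10667…
lx·mx by age: 0, 0, 1.12…, 2.74…, 2.085333…, 3.752…, 3.24, 1.296, 0.32…
R0 = Σ lx·mx = 14.553333… → 14.553

14.553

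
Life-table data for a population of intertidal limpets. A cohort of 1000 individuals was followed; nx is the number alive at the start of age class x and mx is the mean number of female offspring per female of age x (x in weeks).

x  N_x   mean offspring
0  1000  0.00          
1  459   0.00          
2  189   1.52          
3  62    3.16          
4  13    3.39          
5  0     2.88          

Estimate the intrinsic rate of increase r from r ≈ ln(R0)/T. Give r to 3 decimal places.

lx = nx/n0 = nx/1000: 1, 0.459, 0.189, 0.062, 0.013, 0
R0 = Σ lx·mx = 0 + 0 + 0.28728 + 0.19592 + 0.04407 + 0 = 0.52727
Σ x·lx·mx = 1.3386; T = 1.3386/0.52727 = 2.53874…
r ≈ ln(R0)/T = ln(0.52727)/2.53874… = -0.25211… → -0.252

-0.252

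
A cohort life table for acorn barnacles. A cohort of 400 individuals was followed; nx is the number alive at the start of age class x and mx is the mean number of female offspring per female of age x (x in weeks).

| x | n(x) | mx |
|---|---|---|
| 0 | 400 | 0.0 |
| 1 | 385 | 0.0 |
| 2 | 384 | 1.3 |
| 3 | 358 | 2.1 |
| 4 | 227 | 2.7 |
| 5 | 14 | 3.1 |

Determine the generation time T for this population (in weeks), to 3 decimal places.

3.105

lx = nx/n0 = nx/400: 1, 0.9625, 0.96, 0.895, 0.5675, 0.035
lx·mx: 0, 0, 1.248, 1.8795, 1.53225, 0.1085 → R0 = 4.76825
x·lx·mx: 0, 0, 2.496, 5.6385, 6.129, 0.5425 → Σ = 14.806
T = 14.806 / 4.76825 = 3.105122… → 3.105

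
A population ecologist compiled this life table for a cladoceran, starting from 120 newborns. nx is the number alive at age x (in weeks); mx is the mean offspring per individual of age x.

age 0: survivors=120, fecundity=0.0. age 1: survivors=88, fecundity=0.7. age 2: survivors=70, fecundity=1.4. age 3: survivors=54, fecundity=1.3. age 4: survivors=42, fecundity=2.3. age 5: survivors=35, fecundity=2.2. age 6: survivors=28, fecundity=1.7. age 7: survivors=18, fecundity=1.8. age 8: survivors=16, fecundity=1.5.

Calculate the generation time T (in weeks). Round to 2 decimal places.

lx = nx/n0 = nx/120: 1, 0.73333…, 0.58333…, 0.45, 0.35, 0.29167…, 0.23333…, 0.15, 0.13333…
lx·mx: 0, 0.513333…, 0.816667…, 0.585, 0.805, 0.641667…, 0.396667…, 0.27, 0.2… → R0 = 4.228333…
x·lx·mx: 0, 0.513333…, 1.633333…, 1.755, 3.22, 3.208333…, 2.38…, 1.89, 1.6… → Σ = 16.2…
T = 16.2… / 4.228333… = 3.831297… → 3.83

3.83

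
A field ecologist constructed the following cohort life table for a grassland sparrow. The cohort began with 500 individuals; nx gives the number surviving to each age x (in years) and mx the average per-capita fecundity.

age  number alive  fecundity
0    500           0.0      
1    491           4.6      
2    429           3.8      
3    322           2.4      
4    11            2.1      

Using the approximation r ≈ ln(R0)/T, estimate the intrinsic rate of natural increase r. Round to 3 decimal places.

lx = nx/n0 = nx/500: 1, 0.982, 0.858, 0.644, 0.022
R0 = Σ lx·mx = 0 + 4.5172 + 3.2604 + 1.5456 + 0.0462 = 9.3694
Σ x·lx·mx = 15.8596; T = 15.8596/9.3694 = 1.6927…
r ≈ ln(R0)/T = ln(9.3694)/1.6927… = 1.32182… → 1.322

1.322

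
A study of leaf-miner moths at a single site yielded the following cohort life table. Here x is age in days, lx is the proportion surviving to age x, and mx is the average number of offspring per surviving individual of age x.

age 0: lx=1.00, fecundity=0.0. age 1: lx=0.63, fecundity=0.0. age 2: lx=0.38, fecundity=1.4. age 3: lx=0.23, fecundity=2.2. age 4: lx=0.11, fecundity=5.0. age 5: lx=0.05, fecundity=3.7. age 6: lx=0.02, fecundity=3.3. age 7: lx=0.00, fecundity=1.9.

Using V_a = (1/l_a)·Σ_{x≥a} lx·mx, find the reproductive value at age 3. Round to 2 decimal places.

5.68

lx·mx for x ≥ 3: 0.506, 0.55, 0.185, 0.066, 0 → sum = 1.307
V_3 = 1.307 / l_3 = 1.307 / 0.23 = 5.682609… → 5.68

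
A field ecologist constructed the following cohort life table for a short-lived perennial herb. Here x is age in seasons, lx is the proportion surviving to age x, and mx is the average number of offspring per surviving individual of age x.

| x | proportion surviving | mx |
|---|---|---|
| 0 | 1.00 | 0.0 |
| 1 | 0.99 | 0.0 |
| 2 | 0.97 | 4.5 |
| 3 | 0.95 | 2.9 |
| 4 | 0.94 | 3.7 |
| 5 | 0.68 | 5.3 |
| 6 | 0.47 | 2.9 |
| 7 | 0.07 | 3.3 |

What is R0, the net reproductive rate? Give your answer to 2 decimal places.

lx·mx by age: 0, 0, 4.365, 2.755, 3.478, 3.604, 1.363, 0.231
R0 = Σ lx·mx = 15.796 → 15.80

15.80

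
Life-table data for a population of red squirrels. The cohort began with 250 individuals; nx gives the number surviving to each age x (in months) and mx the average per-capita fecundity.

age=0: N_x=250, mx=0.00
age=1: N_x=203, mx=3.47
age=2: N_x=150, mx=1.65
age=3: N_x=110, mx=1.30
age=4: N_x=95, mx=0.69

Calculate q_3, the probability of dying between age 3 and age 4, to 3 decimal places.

0.136

lx = nx/n0 = nx/250: 1, 0.812, 0.6, 0.44, 0.38
q_3 = (l_3 − l_4) / l_3 = (0.44 − 0.38) / 0.44
     = 0.06 / 0.44 = 0.136364… → 0.136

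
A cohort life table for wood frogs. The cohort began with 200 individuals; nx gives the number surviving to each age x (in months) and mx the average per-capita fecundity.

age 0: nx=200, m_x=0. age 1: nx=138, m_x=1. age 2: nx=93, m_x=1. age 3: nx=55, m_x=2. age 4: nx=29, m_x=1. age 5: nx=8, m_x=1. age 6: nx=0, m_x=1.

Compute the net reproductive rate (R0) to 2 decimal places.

1.89

lx = nx/n0 = nx/200: 1, 0.69, 0.465, 0.275, 0.145, 0.04, 0
lx·mx by age: 0, 0.69, 0.465, 0.55, 0.145, 0.04, 0
R0 = Σ lx·mx = 1.89 → 1.89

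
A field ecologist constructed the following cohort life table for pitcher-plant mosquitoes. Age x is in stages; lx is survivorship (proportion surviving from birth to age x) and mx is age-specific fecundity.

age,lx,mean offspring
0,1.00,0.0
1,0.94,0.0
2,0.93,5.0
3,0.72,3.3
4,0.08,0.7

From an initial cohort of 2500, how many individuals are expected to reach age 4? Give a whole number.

Expected survivors = N0 · l_4 = 2500 × 0.08 = 200 → 200

200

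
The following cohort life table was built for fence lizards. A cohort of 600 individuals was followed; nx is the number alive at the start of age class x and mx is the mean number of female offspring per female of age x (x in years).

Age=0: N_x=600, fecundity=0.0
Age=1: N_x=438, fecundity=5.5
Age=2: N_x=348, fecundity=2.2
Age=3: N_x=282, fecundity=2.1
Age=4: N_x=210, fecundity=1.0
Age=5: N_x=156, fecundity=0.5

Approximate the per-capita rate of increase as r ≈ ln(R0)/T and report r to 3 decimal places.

lx = nx/n0 = nx/600: 1, 0.73, 0.58, 0.47, 0.35, 0.26
R0 = Σ lx·mx = 0 + 4.015 + 1.276 + 0.987 + 0.35 + 0.13 = 6.758
Σ x·lx·mx = 11.578; T = 11.578/6.758 = 1.71323…
r ≈ ln(R0)/T = ln(6.758)/1.71323… = 1.11528… → 1.115

1.115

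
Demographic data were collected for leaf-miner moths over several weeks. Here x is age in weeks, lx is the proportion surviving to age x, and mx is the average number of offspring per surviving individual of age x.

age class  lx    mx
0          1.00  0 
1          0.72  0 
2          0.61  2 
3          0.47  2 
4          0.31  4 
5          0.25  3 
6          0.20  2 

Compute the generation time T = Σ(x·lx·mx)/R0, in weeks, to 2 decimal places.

lx·mx: 0, 0, 1.22, 0.94, 1.24, 0.75, 0.4 → R0 = 4.55
x·lx·mx: 0, 0, 2.44, 2.82, 4.96, 3.75, 2.4 → Σ = 16.37
T = 16.37 / 4.55 = 3.597802… → 3.60

3.60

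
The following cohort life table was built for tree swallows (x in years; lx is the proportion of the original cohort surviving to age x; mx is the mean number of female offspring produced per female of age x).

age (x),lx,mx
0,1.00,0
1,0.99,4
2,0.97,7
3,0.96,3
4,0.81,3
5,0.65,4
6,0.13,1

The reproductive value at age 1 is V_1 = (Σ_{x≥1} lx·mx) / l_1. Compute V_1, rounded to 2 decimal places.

18.98

lx·mx for x ≥ 1: 3.96, 6.79, 2.88, 2.43, 2.6, 0.13 → sum = 18.79
V_1 = 18.79 / l_1 = 18.79 / 0.99 = 18.979798… → 18.98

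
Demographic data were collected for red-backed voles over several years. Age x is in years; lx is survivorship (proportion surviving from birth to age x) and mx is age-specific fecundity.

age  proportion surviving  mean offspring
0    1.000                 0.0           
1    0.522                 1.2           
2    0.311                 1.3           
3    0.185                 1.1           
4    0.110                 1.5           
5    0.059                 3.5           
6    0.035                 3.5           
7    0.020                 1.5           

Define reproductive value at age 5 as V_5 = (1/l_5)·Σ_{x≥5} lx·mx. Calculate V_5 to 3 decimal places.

6.085

lx·mx for x ≥ 5: 0.2065, 0.1225, 0.03 → sum = 0.359
V_5 = 0.359 / l_5 = 0.359 / 0.059 = 6.084746… → 6.085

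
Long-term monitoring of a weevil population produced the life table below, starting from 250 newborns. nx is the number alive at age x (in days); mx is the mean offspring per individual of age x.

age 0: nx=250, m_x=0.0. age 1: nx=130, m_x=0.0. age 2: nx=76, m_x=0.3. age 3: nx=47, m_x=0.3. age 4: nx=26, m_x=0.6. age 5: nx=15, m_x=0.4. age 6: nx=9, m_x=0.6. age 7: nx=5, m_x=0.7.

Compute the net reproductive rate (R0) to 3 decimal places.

lx = nx/n0 = nx/250: 1, 0.52, 0.304, 0.188, 0.104, 0.06, 0.036, 0.02
lx·mx by age: 0, 0, 0.0912, 0.0564, 0.0624, 0.024, 0.0216, 0.014
R0 = Σ lx·mx = 0.2696 → 0.270

0.270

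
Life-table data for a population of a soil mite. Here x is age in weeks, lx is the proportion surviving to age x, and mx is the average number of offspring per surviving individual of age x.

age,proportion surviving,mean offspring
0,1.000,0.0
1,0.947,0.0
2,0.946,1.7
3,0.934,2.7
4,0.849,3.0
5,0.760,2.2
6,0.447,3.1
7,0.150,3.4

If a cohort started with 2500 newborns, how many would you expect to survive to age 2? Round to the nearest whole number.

Expected survivors = N0 · l_2 = 2500 × 0.946 = 2365 → 2365

2365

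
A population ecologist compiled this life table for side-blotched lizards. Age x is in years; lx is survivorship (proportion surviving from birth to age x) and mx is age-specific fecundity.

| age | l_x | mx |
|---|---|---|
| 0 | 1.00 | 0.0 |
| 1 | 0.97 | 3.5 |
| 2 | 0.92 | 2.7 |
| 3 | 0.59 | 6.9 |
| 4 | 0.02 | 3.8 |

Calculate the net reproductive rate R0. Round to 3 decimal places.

10.026

lx·mx by age: 0, 3.395, 2.484, 4.071, 0.076
R0 = Σ lx·mx = 10.026 → 10.026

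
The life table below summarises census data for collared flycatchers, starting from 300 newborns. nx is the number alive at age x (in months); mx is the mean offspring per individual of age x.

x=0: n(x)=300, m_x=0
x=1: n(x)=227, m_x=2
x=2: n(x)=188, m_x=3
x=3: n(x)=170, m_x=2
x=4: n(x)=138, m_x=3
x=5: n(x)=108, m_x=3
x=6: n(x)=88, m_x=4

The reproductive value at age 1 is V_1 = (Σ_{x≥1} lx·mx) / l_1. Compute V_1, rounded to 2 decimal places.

10.78

lx = nx/n0 = nx/300: 1, 0.75667…, 0.62667…, 0.56667…, 0.46, 0.36, 0.29333…
lx·mx for x ≥ 1: 1.513333…, 1.88…, 1.133333…, 1.38, 1.08, 1.173333… → sum = 8.16…
V_1 = 8.16… / l_1 = 8.16… / 0.756667… = 10.784141… → 10.78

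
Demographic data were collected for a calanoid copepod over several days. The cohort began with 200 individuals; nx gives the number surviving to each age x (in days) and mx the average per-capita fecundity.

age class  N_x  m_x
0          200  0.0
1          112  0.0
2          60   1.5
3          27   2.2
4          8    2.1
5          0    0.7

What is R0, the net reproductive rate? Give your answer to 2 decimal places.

0.83

lx = nx/n0 = nx/200: 1, 0.56, 0.3, 0.135, 0.04, 0
lx·mx by age: 0, 0, 0.45, 0.297, 0.084, 0
R0 = Σ lx·mx = 0.831 → 0.83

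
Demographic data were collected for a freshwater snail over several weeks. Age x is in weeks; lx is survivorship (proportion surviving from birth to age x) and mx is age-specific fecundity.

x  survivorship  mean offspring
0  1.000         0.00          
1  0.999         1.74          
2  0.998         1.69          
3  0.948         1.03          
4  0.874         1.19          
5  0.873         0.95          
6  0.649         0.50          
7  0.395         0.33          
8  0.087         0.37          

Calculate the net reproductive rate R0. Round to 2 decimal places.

6.76

lx·mx by age: 0, 1.73826, 1.68662, 0.97644, 1.04006, 0.82935, 0.3245, 0.13035, 0.03219
R0 = Σ lx·mx = 6.75777 → 6.76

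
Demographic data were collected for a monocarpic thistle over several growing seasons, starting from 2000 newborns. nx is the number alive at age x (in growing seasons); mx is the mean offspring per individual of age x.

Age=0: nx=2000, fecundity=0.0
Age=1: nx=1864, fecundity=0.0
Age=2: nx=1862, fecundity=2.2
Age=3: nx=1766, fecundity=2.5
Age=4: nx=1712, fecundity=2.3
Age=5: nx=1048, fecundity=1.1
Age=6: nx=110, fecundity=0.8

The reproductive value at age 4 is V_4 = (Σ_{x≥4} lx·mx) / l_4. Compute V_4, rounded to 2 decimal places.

3.02

lx = nx/n0 = nx/2000: 1, 0.932, 0.931, 0.883, 0.856, 0.524, 0.055
lx·mx for x ≥ 4: 1.9688, 0.5764, 0.044 → sum = 2.5892
V_4 = 2.5892 / l_4 = 2.5892 / 0.856 = 3.024766… → 3.02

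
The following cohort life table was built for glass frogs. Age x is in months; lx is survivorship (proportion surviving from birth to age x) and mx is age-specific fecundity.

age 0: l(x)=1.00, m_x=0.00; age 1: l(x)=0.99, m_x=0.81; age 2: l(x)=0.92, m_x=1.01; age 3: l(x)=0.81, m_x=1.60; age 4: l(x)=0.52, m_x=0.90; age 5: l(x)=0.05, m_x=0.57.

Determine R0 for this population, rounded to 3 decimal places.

3.524

lx·mx by age: 0, 0.8019, 0.9292, 1.296, 0.468, 0.0285
R0 = Σ lx·mx = 3.5236 → 3.524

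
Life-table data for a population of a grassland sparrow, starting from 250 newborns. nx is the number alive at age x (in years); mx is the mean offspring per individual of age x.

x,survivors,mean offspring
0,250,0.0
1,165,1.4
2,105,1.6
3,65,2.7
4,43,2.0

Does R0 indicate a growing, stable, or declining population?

growing

lx = nx/n0 = nx/250: 1, 0.66, 0.42, 0.26, 0.172
R0 = Σ lx·mx = 0 + 0.924 + 0.672 + 0.702 + 0.344 = 2.642
R0 > 1, so the population is growing.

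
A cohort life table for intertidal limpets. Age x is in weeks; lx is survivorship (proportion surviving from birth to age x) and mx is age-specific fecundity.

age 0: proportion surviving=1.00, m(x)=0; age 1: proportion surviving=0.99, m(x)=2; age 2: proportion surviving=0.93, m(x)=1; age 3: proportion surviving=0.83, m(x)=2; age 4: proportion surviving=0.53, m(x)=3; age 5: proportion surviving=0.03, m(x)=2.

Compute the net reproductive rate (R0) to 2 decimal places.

lx·mx by age: 0, 1.98, 0.93, 1.66, 1.59, 0.06
R0 = Σ lx·mx = 6.22 → 6.22

6.22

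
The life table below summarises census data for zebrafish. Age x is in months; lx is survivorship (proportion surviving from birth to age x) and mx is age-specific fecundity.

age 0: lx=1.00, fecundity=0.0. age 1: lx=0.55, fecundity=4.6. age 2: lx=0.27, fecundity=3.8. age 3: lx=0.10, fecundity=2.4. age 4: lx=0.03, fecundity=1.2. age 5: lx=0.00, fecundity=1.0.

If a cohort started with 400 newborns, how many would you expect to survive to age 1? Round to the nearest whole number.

Expected survivors = N0 · l_1 = 400 × 0.55 = 220 → 220

220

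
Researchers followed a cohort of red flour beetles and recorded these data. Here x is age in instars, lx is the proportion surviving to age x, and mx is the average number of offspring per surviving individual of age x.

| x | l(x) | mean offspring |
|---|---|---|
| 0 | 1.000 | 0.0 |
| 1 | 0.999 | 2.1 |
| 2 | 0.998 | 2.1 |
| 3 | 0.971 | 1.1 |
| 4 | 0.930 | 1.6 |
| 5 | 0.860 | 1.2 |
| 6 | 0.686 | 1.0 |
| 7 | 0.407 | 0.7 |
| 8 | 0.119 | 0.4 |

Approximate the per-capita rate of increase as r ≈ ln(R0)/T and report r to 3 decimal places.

R0 = Σ lx·mx = 0 + 2.0979 + 2.0958 + 1.0681 + 1.488 + 1.032 + 0.686 + 0.2849 + 0.0476 = 8.8003
Σ x·lx·mx = 27.0969; T = 27.0969/8.8003 = 3.07909…
r ≈ ln(R0)/T = ln(8.8003)/3.07909… = 0.70631… → 0.706

0.706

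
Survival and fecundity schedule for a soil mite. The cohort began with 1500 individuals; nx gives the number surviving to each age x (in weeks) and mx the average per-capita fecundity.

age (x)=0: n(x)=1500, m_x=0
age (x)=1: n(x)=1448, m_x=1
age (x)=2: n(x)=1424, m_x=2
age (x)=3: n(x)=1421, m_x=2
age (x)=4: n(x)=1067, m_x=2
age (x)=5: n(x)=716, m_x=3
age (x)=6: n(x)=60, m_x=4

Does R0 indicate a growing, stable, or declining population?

growing

lx = nx/n0 = nx/1500: 1, 0.96533…, 0.94933…, 0.94733…, 0.71133…, 0.47733…, 0.04
R0 = Σ lx·mx = 0 + 0.965333… + 1.898667… + 1.894667… + 1.422667… + 1.432… + 0.16 = 7.773333…
R0 > 1, so the population is growing.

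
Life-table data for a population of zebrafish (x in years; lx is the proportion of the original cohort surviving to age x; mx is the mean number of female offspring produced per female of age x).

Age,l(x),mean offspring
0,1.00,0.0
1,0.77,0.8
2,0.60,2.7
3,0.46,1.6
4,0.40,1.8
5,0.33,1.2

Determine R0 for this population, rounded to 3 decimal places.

4.088

lx·mx by age: 0, 0.616, 1.62, 0.736, 0.72, 0.396
R0 = Σ lx·mx = 4.088 → 4.088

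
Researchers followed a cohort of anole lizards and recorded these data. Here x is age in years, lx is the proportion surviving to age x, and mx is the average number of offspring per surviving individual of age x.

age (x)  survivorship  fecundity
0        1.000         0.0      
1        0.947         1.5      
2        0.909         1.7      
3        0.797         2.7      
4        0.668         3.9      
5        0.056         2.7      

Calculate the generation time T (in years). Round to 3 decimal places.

lx·mx: 0, 1.4205, 1.5453, 2.1519, 2.6052, 0.1512 → R0 = 7.8741
x·lx·mx: 0, 1.4205, 3.0906, 6.4557, 10.4208, 0.756 → Σ = 22.1436
T = 22.1436 / 7.8741 = 2.812207… → 2.812

2.812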